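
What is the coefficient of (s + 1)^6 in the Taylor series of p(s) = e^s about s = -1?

[(s + 1)^0] = e^(-1);  [(s + 1)^1] = e^(-1);  [(s + 1)^2] = e^(-1)/2;  [(s + 1)^3] = e^(-1)/6;  [(s + 1)^4] = e^(-1)/24;  [(s + 1)^5] = e^(-1)/120;  [(s + 1)^6] = e^(-1)/720.
So c_6 = p^(6)(-1)/6! = e^(-1)/720.

e^(-1)/720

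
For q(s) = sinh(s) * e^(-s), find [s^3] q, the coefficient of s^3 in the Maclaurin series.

2/3

Multiply the two series term by term and collect like powers.
q(0) = 0
q′(0) = 1
q′′(0) = -2
q′′′(0) = 4
Then c_k = q^(k)(0)/k! gives each Taylor coefficient.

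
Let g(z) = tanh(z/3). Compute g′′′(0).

-2/27

From the series, [z^3] g = -1/81; multiply by 3! = 6 to get -2/27.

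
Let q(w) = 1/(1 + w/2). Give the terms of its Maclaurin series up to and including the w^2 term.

Compute the successive derivatives at the expansion point and divide by k!.
q(0) = 1
q′(0) = -1/2
q′′(0) = 1/2

w^2/4 - w/2 + 1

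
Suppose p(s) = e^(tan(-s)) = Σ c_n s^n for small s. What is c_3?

-1/2

Compose series: expand the inner function first, then feed it into the outer expansion.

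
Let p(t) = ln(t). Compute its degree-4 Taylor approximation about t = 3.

-(t - 3)^4/324 + (t - 3)^3/81 - (t - 3)^2/18 + (t - 3)/3 + ln(3)

Apply the Taylor formula c_k = f^(k)(a)/k!.
p(3) = ln(3)
p′(3) = 1/3
p′′(3) = -1/9
p′′′(3) = 2/27
p^(4)(3) = -2/27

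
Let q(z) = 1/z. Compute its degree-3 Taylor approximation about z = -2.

-(z + 2)^3/16 - (z + 2)^2/8 - (z + 2)/4 - 1/2

q(-2) = -1/2
q′(-2) = -1/4
q′′(-2) = -1/4
q′′′(-2) = -3/8
Then c_k = q^(k)(-2)/k! gives each Taylor coefficient.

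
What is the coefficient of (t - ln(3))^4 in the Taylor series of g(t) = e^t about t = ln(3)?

g(ln(3)) = 3
g′(ln(3)) = 3
g′′(ln(3)) = 3
g′′′(ln(3)) = 3
g^(4)(ln(3)) = 3

1/8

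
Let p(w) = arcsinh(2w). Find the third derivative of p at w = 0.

The coefficient of w^3 in the expansion is -4/3, so p′′′(0) = 3! * (-4/3) = -8.

-8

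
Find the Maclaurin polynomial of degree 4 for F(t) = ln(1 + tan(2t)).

-28*t^4/3 + 16*t^3/3 - 2*t^2 + 2*t

Compose series: expand the inner function first, then feed it into the outer expansion.
F(0) = 0
F′(0) = 2
F′′(0) = -4
F′′′(0) = 32
F^(4)(0) = -224
The Taylor polynomial is Σ F^(k)(0)/k! · t^k.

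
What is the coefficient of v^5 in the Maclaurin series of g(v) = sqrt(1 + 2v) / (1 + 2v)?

Expand each factor separately, then convolve coefficients.
g(0) = 1
g′(0) = -1
g′′(0) = 3
g′′′(0) = -15
g^(4)(0) = 105
g^(5)(0) = -945
So c_5 = g^(5)(0)/5! = -63/8.

-63/8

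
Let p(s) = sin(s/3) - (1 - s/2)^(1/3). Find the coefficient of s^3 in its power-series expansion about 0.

1/648

Add the two expansions coefficient-wise.
[s^0] = -1;  [s^1] = 1/2;  [s^2] = 1/36;  [s^3] = 1/648.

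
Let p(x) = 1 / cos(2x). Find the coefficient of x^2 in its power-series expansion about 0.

Invert the denominator's series and multiply.
[x^0] = 1;  [x^1] = 0;  [x^2] = 2.
So c_2 = p′′(0)/2! = 2.

2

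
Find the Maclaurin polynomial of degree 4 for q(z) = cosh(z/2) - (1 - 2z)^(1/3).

20561*z^4/31104 + 40*z^3/81 + 41*z^2/72 + 2*z/3

Add the two expansions coefficient-wise.
q(0) = 0
q′(0) = 2/3
q′′(0) = 41/36
q′′′(0) = 80/27
q^(4)(0) = 20561/1296
Then c_k = q^(k)(0)/k! gives each Taylor coefficient.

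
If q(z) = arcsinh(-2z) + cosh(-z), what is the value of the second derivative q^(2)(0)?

1

Combine the two series term by term.
From the series, [z^2] q = 1/2; multiply by 2! = 2 to get 1.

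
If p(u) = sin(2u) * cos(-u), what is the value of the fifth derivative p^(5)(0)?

122

Expand each factor separately, then convolve coefficients.
From the series, [u^5] p = 61/60; multiply by 5! = 120 to get 122.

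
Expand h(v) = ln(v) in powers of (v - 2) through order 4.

Compute the successive derivatives at the expansion point and divide by k!.

-(v - 2)^4/64 + (v - 2)^3/24 - (v - 2)^2/8 + (v - 2)/2 + ln(2)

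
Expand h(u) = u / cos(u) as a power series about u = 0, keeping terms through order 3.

Divide the numerator series by the denominator series (power-series long division).
h(0) = 0
h′(0) = 1
h′′(0) = 0
h′′′(0) = 3
Dividing each by k! gives the coefficients c_0, ..., c_3.

u^3/2 + u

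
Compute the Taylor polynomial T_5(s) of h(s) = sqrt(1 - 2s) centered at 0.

h(0) = 1
h′(0) = -1
h′′(0) = -1
h′′′(0) = -3
h^(4)(0) = -15
h^(5)(0) = -105

-7*s^5/8 - 5*s^4/8 - s^3/2 - s^2/2 - s + 1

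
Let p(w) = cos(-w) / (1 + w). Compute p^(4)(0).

Multiply the two series term by term and collect like powers.
From the series, [w^4] p = 13/24; multiply by 4! = 24 to get 13.

13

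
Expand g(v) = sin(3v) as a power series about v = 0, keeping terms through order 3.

-9*v^3/2 + 3*v

g(0) = 0
g′(0) = 3
g′′(0) = 0
g′′′(0) = -27
Dividing each by k! gives the coefficients c_0, ..., c_3.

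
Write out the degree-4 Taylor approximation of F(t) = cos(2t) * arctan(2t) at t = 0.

Multiply the two series term by term and collect like powers.

-20*t^3/3 + 2*t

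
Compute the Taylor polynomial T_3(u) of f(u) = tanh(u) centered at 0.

f(0) = 0
f′(0) = 1
f′′(0) = 0
f′′′(0) = -2

-u^3/3 + u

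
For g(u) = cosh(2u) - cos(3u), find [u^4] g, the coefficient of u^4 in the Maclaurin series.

-65/24

Expand each term separately and add.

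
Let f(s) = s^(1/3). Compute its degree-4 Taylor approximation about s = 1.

-10*(s - 1)^4/243 + 5*(s - 1)^3/81 - (s - 1)^2/9 + (s - 1)/3 + 1

Differentiate repeatedly and evaluate at the center.
f(1) = 1
f′(1) = 1/3
f′′(1) = -2/9
f′′′(1) = 10/27
f^(4)(1) = -80/81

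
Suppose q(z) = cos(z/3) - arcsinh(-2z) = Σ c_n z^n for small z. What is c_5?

12/5

Add the two expansions coefficient-wise.
q(0) = 1
q′(0) = 2
q′′(0) = -1/9
q′′′(0) = -8
q^(4)(0) = 1/81
q^(5)(0) = 288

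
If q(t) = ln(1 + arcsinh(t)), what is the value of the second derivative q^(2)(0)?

Let u equal the inner series; expand the outer function in u and truncate.
From the series, [t^2] q = -1/2; multiply by 2! = 2 to get -1.

-1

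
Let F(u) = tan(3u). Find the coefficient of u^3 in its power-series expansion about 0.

F(0) = 0
F′(0) = 3
F′′(0) = 0
F′′′(0) = 54
So c_3 = F′′′(0)/3! = 9.

9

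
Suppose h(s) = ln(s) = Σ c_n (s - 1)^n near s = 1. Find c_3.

1/3

h(1) = 0
h′(1) = 1
h′′(1) = -1
h′′′(1) = 2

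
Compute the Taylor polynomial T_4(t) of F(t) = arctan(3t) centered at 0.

-9*t^3 + 3*t

Use the known series and substitute for the argument.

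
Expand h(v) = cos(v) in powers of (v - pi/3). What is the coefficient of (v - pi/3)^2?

-1/4

h(pi/3) = 1/2
h′(pi/3) = -sqrt(3)/2
h′′(pi/3) = -1/2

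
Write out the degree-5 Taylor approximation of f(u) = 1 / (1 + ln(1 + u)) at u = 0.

-347*u^5/60 + 11*u^4/3 - 7*u^3/3 + 3*u^2/2 - u + 1

Use the geometric series for the reciprocal, then substitute.
f(0) = 1
f′(0) = -1
f′′(0) = 3
f′′′(0) = -14
f^(4)(0) = 88
f^(5)(0) = -694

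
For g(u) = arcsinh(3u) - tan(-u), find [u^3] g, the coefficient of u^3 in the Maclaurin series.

Expand each term separately and add.
g(0) = 0
g′(0) = 4
g′′(0) = 0
g′′′(0) = -25
So c_3 = g′′′(0)/3! = -25/6.

-25/6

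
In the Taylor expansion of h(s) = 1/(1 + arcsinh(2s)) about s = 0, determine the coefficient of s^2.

4

Let u equal the inner series; expand the outer function in u and truncate.
h(0) = 1
h′(0) = -2
h′′(0) = 8
The Taylor polynomial is Σ h^(k)(0)/k! · s^k.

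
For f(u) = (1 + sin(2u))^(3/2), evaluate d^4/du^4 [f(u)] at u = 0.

-39

Substitute the inner expansion into the outer series and collect powers.
The coefficient of u^4 in the expansion is -13/8, so f^(4)(0) = 4! * (-13/8) = -39.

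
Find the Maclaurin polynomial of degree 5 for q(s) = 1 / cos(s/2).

5*s^4/384 + s^2/8 + 1

Divide the numerator series by the denominator series (power-series long division).
q(0) = 1
q′(0) = 0
q′′(0) = 1/4
q′′′(0) = 0
q^(4)(0) = 5/16
q^(5)(0) = 0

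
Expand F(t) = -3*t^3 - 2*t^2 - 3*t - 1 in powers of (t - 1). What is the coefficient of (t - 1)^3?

-3

F(1) = -9
F′(1) = -16
F′′(1) = -22
F′′′(1) = -18
So c_3 = F′′′(1)/3! = -3.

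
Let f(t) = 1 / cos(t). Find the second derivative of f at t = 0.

1

Invert the denominator's series and multiply.
The coefficient of t^2 in the expansion is 1/2, so f′′(0) = 2! * (1/2) = 1.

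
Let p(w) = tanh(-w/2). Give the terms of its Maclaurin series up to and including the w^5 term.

[w^0] = 0;  [w^1] = -1/2;  [w^2] = 0;  [w^3] = 1/24;  [w^4] = 0;  [w^5] = -1/240.

-w^5/240 + w^3/24 - w/2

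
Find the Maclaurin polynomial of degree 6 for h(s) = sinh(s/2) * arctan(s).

215*s^6/2304 - 7*s^4/48 + s^2/2

Take the Cauchy product of the two expansions.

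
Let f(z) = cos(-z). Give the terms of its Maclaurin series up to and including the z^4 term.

z^4/24 - z^2/2 + 1

[z^0] = 1;  [z^1] = 0;  [z^2] = -1/2;  [z^3] = 0;  [z^4] = 1/24.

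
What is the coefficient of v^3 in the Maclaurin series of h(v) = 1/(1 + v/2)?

Use the known series and substitute for the argument.
[v^0] = 1;  [v^1] = -1/2;  [v^2] = 1/4;  [v^3] = -1/8.

-1/8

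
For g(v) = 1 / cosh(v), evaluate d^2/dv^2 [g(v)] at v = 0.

Divide the numerator series by the denominator series (power-series long division).
The coefficient of v^2 in the expansion is -1/2, so g′′(0) = 2! * (-1/2) = -1.

-1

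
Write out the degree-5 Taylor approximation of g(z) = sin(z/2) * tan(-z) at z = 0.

Expand each factor separately, then convolve coefficients.

-7*z^4/48 - z^2/2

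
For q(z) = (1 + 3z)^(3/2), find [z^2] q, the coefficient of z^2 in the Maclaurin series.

27/8

q(0) = 1
q′(0) = 9/2
q′′(0) = 27/4
Then c_k = q^(k)(0)/k! gives each Taylor coefficient.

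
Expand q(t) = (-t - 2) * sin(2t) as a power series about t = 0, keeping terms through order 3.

8*t^3/3 - 2*t^2 - 4*t

Multiply each power in the prefactor through the base expansion.
q(0) = 0
q′(0) = -4
q′′(0) = -4
q′′′(0) = 16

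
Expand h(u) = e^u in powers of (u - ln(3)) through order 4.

h(ln(3)) = 3
h′(ln(3)) = 3
h′′(ln(3)) = 3
h′′′(ln(3)) = 3
h^(4)(ln(3)) = 3

(u - ln(3))^4/8 + (u - ln(3))^3/2 + 3*(u - ln(3))^2/2 + 3*(u - ln(3)) + 3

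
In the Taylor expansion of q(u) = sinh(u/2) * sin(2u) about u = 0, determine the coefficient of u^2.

Expand each factor separately, then convolve coefficients.
q(0) = 0
q′(0) = 0
q′′(0) = 2

1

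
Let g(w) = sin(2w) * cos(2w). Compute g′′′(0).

-32

Write out both Maclaurin series and multiply, keeping only the needed powers.
The coefficient of w^3 in the expansion is -16/3, so g′′′(0) = 3! * (-16/3) = -32.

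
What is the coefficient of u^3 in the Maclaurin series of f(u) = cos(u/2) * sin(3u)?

Expand each factor separately, then convolve coefficients.
[u^0] = 0;  [u^1] = 3;  [u^2] = 0;  [u^3] = -39/8.

-39/8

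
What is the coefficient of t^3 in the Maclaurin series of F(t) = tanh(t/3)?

Compute the successive derivatives at the expansion point and divide by k!.
F(0) = 0
F′(0) = 1/3
F′′(0) = 0
F′′′(0) = -2/27
Dividing each by k! gives the coefficients c_0, ..., c_3.

-1/81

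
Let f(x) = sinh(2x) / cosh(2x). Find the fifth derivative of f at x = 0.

512

Divide the numerator series by the denominator series (power-series long division).
The coefficient of x^5 in the expansion is 64/15, so f^(5)(0) = 5! * (64/15) = 512.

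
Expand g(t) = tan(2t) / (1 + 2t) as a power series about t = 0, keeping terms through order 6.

-1408*t^6/15 + 704*t^5/15 - 64*t^4/3 + 32*t^3/3 - 4*t^2 + 2*t

Expand each factor separately, then convolve coefficients.
g(0) = 0
g′(0) = 2
g′′(0) = -8
g′′′(0) = 64
g^(4)(0) = -512
g^(5)(0) = 5632
g^(6)(0) = -67584
Dividing each by k! gives the coefficients c_0, ..., c_6.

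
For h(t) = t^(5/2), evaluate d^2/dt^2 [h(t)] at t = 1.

15/4

From the series, [(t - 1)^2] h = 15/8; multiply by 2! = 2 to get 15/4.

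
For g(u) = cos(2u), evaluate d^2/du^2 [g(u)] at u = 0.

-4

Compute the successive derivatives at the expansion point and divide by k!.
The coefficient of u^2 in the expansion is -2, so g′′(0) = 2! * (-2) = -4.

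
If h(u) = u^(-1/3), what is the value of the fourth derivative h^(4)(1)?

280/81

Differentiate repeatedly and evaluate at the center.
From the series, [(u - 1)^4] h = 35/243; multiply by 4! = 24 to get 280/81.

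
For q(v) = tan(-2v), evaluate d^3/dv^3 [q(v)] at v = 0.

The coefficient of v^3 in the expansion is -8/3, so q′′′(0) = 3! * (-8/3) = -16.

-16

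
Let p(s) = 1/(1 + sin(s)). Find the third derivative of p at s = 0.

Compose series: expand the inner function first, then feed it into the outer expansion.
The coefficient of s^3 in the expansion is -5/6, so p′′′(0) = 3! * (-5/6) = -5.

-5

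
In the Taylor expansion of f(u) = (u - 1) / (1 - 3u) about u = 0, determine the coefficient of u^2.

Multiply each power in the prefactor through the base expansion.
So c_2 = f′′(0)/2! = -6.

-6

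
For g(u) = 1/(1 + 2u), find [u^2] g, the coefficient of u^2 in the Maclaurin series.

4

Compute the successive derivatives at the expansion point and divide by k!.
So c_2 = g′′(0)/2! = 4.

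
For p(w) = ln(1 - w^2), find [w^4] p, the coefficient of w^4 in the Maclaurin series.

Use the known series and substitute for the argument.
p(0) = 0
p′(0) = 0
p′′(0) = -2
p′′′(0) = 0
p^(4)(0) = -12
So c_4 = p^(4)(0)/4! = -1/2.

-1/2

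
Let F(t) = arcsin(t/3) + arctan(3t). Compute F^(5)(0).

Combine the two series term by term.
The coefficient of t^5 in the expansion is 31493/648, so F^(5)(0) = 5! * (31493/648) = 157465/27.

157465/27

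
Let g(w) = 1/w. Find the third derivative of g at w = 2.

-3/8

Use the known series and substitute for the argument.
From the series, [(w - 2)^3] g = -1/16; multiply by 3! = 6 to get -3/8.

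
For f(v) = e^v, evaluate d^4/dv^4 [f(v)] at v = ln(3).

Differentiate repeatedly and evaluate at the center.
From the series, [(v - ln(3))^4] f = 1/8; multiply by 4! = 24 to get 3.

3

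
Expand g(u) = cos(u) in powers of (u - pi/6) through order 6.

-sqrt(3)*(u - pi/6)^6/1440 - (u - pi/6)^5/240 + sqrt(3)*(u - pi/6)^4/48 + (u - pi/6)^3/12 - sqrt(3)*(u - pi/6)^2/4 - (u - pi/6)/2 + sqrt(3)/2

g(pi/6) = sqrt(3)/2
g′(pi/6) = -1/2
g′′(pi/6) = -sqrt(3)/2
g′′′(pi/6) = 1/2
g^(4)(pi/6) = sqrt(3)/2
g^(5)(pi/6) = -1/2
g^(6)(pi/6) = -sqrt(3)/2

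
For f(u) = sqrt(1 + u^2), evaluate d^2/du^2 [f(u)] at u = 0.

Apply the Taylor formula c_k = f^(k)(a)/k!.
From the series, [u^2] f = 1/2; multiply by 2! = 2 to get 1.

1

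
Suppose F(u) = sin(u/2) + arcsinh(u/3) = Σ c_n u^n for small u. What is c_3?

-35/1296

Combine the two series term by term.
[u^0] = 0;  [u^1] = 5/6;  [u^2] = 0;  [u^3] = -35/1296.
So c_3 = F′′′(0)/3! = -35/1296.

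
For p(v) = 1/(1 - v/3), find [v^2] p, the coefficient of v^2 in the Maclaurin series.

Use the known series and substitute for the argument.
[v^0] = 1;  [v^1] = 1/3;  [v^2] = 1/9.

1/9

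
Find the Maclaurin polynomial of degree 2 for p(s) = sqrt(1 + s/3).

-s^2/72 + s/6 + 1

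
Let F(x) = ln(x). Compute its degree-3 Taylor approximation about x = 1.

(x - 1)^3/3 - (x - 1)^2/2 + (x - 1)

[(x - 1)^0] = 0;  [(x - 1)^1] = 1;  [(x - 1)^2] = -1/2;  [(x - 1)^3] = 1/3.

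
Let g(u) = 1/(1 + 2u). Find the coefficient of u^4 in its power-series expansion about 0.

16

[u^0] = 1;  [u^1] = -2;  [u^2] = 4;  [u^3] = -8;  [u^4] = 16.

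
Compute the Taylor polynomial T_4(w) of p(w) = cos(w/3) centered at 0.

[w^0] = 1;  [w^1] = 0;  [w^2] = -1/18;  [w^3] = 0;  [w^4] = 1/1944.

w^4/1944 - w^2/18 + 1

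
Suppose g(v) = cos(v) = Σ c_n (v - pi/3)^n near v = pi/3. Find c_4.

Use the known series and substitute for the argument.
[(v - pi/3)^0] = 1/2;  [(v - pi/3)^1] = -sqrt(3)/2;  [(v - pi/3)^2] = -1/4;  [(v - pi/3)^3] = sqrt(3)/12;  [(v - pi/3)^4] = 1/48.

1/48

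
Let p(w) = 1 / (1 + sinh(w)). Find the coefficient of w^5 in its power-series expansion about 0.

Use the geometric series for the reciprocal, then substitute.
[w^0] = 1;  [w^1] = -1;  [w^2] = 1;  [w^3] = -7/6;  [w^4] = 4/3;  [w^5] = -181/120.
So c_5 = p^(5)(0)/5! = -181/120.

-181/120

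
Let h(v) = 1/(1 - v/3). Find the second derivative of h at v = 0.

The coefficient of v^2 in the expansion is 1/9, so h′′(0) = 2! * (1/9) = 2/9.

2/9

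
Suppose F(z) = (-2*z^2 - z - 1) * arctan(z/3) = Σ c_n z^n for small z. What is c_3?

-53/81

Multiply each power in the prefactor through the base expansion.
F(0) = 0
F′(0) = -1/3
F′′(0) = -2/3
F′′′(0) = -106/27
Then c_k = F^(k)(0)/k! gives each Taylor coefficient.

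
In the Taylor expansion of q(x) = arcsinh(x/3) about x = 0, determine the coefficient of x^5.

[x^0] = 0;  [x^1] = 1/3;  [x^2] = 0;  [x^3] = -1/162;  [x^4] = 0;  [x^5] = 1/3240.
So c_5 = q^(5)(0)/5! = 1/3240.

1/3240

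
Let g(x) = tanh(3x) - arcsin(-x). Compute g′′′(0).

Expand each term separately and add.
From the series, [x^3] g = -53/6; multiply by 3! = 6 to get -53.

-53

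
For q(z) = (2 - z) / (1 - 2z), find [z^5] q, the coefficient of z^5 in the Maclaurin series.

Shift and add copies of the series according to the polynomial's terms.
q(0) = 2
q′(0) = 3
q′′(0) = 12
q′′′(0) = 72
q^(4)(0) = 576
q^(5)(0) = 5760

48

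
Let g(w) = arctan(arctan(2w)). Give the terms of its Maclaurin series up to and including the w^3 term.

-16*w^3/3 + 2*w

Substitute the inner expansion into the outer series and collect powers.
g(0) = 0
g′(0) = 2
g′′(0) = 0
g′′′(0) = -32
Dividing each by k! gives the coefficients c_0, ..., c_3.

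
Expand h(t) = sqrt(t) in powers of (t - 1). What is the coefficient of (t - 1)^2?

h(1) = 1
h′(1) = 1/2
h′′(1) = -1/4

-1/8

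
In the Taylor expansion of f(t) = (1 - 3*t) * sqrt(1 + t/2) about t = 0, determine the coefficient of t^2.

-25/32

Distribute the polynomial across the series and collect like powers.
[t^0] = 1;  [t^1] = -11/4;  [t^2] = -25/32.
So c_2 = f′′(0)/2! = -25/32.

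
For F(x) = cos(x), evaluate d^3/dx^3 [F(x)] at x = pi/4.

The coefficient of (x - pi/4)^3 in the expansion is sqrt(2)/12, so F′′′(pi/4) = 3! * (sqrt(2)/12) = sqrt(2)/2.

sqrt(2)/2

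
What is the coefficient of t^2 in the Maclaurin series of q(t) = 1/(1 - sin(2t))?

Substitute the inner expansion into the outer series and collect powers.
[t^0] = 1;  [t^1] = 2;  [t^2] = 4.

4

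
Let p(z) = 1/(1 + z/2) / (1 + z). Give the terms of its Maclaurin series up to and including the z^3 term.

Write out both Maclaurin series and multiply, keeping only the needed powers.

-15*z^3/8 + 7*z^2/4 - 3*z/2 + 1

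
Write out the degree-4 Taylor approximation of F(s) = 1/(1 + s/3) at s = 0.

s^4/81 - s^3/27 + s^2/9 - s/3 + 1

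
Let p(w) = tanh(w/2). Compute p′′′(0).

Compute the successive derivatives at the expansion point and divide by k!.
The coefficient of w^3 in the expansion is -1/24, so p′′′(0) = 3! * (-1/24) = -1/4.

-1/4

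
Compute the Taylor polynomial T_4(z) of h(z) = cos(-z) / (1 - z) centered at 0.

Take the Cauchy product of the two expansions.
h(0) = 1
h′(0) = 1
h′′(0) = 1
h′′′(0) = 3
h^(4)(0) = 13

13*z^4/24 + z^3/2 + z^2/2 + z + 1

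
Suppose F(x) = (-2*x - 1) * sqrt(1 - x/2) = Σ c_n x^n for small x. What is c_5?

Shift and add copies of the series according to the polynomial's terms.

47/8192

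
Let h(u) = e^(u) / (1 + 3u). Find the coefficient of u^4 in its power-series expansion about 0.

1393/24

Write out both Maclaurin series and multiply, keeping only the needed powers.
h(0) = 1
h′(0) = -2
h′′(0) = 13
h′′′(0) = -116
h^(4)(0) = 1393
So c_4 = h^(4)(0)/4! = 1393/24.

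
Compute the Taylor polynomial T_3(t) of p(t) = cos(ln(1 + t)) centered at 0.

t^3/2 - t^2/2 + 1

Substitute the inner expansion into the outer series and collect powers.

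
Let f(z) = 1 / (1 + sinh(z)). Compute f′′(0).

Use the geometric series for the reciprocal, then substitute.
The coefficient of z^2 in the expansion is 1, so f′′(0) = 2! * (1) = 2.

2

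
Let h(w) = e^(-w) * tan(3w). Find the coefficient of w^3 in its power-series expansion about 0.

Write out both Maclaurin series and multiply, keeping only the needed powers.
h(0) = 0
h′(0) = 3
h′′(0) = -6
h′′′(0) = 63

21/2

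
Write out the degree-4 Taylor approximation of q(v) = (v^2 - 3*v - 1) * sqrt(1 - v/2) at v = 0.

-11*v^4/2048 - 19*v^3/128 + 57*v^2/32 - 11*v/4 - 1

Shift and add copies of the series according to the polynomial's terms.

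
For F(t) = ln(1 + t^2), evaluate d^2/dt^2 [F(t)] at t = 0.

2

From the series, [t^2] F = 1; multiply by 2! = 2 to get 2.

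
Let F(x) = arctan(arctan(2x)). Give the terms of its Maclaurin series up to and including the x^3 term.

Substitute the inner expansion into the outer series and collect powers.
F(0) = 0
F′(0) = 2
F′′(0) = 0
F′′′(0) = -32

-16*x^3/3 + 2*x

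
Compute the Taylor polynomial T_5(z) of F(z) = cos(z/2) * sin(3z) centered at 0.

Take the Cauchy product of the two expansions.

1661*z^5/640 - 39*z^3/8 + 3*z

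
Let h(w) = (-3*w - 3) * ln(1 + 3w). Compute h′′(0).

Shift and add copies of the series according to the polynomial's terms.
The coefficient of w^2 in the expansion is 9/2, so h′′(0) = 2! * (9/2) = 9.

9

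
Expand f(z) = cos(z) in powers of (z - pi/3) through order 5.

-sqrt(3)*(z - pi/3)^5/240 + (z - pi/3)^4/48 + sqrt(3)*(z - pi/3)^3/12 - (z - pi/3)^2/4 - sqrt(3)*(z - pi/3)/2 + 1/2

[(z - pi/3)^0] = 1/2;  [(z - pi/3)^1] = -sqrt(3)/2;  [(z - pi/3)^2] = -1/4;  [(z - pi/3)^3] = sqrt(3)/12;  [(z - pi/3)^4] = 1/48;  [(z - pi/3)^5] = -sqrt(3)/240.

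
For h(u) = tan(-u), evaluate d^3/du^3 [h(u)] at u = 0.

From the series, [u^3] h = -1/3; multiply by 3! = 6 to get -2.

-2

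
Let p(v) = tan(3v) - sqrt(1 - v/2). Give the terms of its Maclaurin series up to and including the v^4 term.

5*v^4/2048 + 1153*v^3/128 + v^2/32 + 13*v/4 - 1

Combine the two series term by term.
p(0) = -1
p′(0) = 13/4
p′′(0) = 1/16
p′′′(0) = 3459/64
p^(4)(0) = 15/256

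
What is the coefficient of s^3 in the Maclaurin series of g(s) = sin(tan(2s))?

4/3

Plug the Maclaurin series of the inner function into that of the outer and collect terms.
g(0) = 0
g′(0) = 2
g′′(0) = 0
g′′′(0) = 8
So c_3 = g′′′(0)/3! = 4/3.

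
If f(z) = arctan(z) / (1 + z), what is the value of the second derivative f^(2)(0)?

Write out both Maclaurin series and multiply, keeping only the needed powers.
From the series, [z^2] f = -1; multiply by 2! = 2 to get -2.

-2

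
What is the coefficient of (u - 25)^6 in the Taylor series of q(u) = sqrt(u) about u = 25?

q(25) = 5
q′(25) = 1/10
q′′(25) = -1/500
q′′′(25) = 3/25000
q^(4)(25) = -3/250000
q^(5)(25) = 21/12500000
q^(6)(25) = -189/625000000

-21/50000000000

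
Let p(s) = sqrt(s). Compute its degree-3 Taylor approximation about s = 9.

p(9) = 3
p′(9) = 1/6
p′′(9) = -1/108
p′′′(9) = 1/648

(s - 9)^3/3888 - (s - 9)^2/216 + (s - 9)/6 + 3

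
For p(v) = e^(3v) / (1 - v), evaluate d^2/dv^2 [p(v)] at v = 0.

Expand each factor separately, then convolve coefficients.
The coefficient of v^2 in the expansion is 17/2, so p′′(0) = 2! * (17/2) = 17.

17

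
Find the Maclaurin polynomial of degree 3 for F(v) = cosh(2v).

F(0) = 1
F′(0) = 0
F′′(0) = 4
F′′′(0) = 0
Then c_k = F^(k)(0)/k! gives each Taylor coefficient.

2*v^2 + 1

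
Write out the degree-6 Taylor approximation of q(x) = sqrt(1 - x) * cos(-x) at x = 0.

Expand each factor separately, then convolve coefficients.
q(0) = 1
q′(0) = -1/2
q′′(0) = -5/4
q′′′(0) = 9/8
q^(4)(0) = 25/16
q^(5)(0) = -65/32
q^(6)(0) = -349/64

-349*x^6/46080 - 13*x^5/768 + 25*x^4/384 + 3*x^3/16 - 5*x^2/8 - x/2 + 1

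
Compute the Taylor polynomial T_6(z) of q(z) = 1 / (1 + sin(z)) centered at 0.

Write 1/(1+u) = 1 - u + u^2 - u^3 + ... and substitute the series for u.
q(0) = 1
q′(0) = -1
q′′(0) = 2
q′′′(0) = -5
q^(4)(0) = 16
q^(5)(0) = -61
q^(6)(0) = 272
Then c_k = q^(k)(0)/k! gives each Taylor coefficient.

17*z^6/45 - 61*z^5/120 + 2*z^4/3 - 5*z^3/6 + z^2 - z + 1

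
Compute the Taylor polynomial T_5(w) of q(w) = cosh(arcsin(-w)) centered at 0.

5*w^4/24 + w^2/2 + 1

Substitute the inner expansion into the outer series and collect powers.
[w^0] = 1;  [w^1] = 0;  [w^2] = 1/2;  [w^3] = 0;  [w^4] = 5/24;  [w^5] = 0.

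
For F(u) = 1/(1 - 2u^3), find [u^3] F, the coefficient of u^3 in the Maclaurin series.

2

F(0) = 1
F′(0) = 0
F′′(0) = 0
F′′′(0) = 12
Then c_k = F^(k)(0)/k! gives each Taylor coefficient.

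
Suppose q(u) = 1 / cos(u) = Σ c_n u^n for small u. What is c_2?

Divide the numerator series by the denominator series (power-series long division).
q(0) = 1
q′(0) = 0
q′′(0) = 1

1/2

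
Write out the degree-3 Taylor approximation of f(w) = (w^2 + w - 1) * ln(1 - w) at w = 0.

-7*w^3/6 - w^2/2 + w

Distribute the polynomial across the series and collect like powers.
f(0) = 0
f′(0) = 1
f′′(0) = -1
f′′′(0) = -7
Dividing each by k! gives the coefficients c_0, ..., c_3.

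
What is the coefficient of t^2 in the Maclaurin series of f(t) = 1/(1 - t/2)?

1/4

f(0) = 1
f′(0) = 1/2
f′′(0) = 1/2
The Taylor polynomial is Σ f^(k)(0)/k! · t^k.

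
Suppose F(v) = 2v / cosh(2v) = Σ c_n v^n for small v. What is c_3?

-4

Divide the numerator series by the denominator series (power-series long division).
F(0) = 0
F′(0) = 2
F′′(0) = 0
F′′′(0) = -24
The Taylor polynomial is Σ F^(k)(0)/k! · v^k.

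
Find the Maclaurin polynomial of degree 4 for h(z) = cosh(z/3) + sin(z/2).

z^4/1944 - z^3/48 + z^2/18 + z/2 + 1

Expand each term separately and add.
h(0) = 1
h′(0) = 1/2
h′′(0) = 1/9
h′′′(0) = -1/8
h^(4)(0) = 1/81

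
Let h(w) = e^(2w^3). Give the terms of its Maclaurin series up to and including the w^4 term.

h(0) = 1
h′(0) = 0
h′′(0) = 0
h′′′(0) = 12
h^(4)(0) = 0

2*w^3 + 1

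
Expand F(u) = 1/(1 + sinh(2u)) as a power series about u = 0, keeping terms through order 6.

Plug the Maclaurin series of the inner function into that of the outer and collect terms.

4928*u^6/45 - 724*u^5/15 + 64*u^4/3 - 28*u^3/3 + 4*u^2 - 2*u + 1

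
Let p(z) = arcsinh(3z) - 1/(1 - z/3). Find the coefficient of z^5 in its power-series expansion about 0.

Expand each term separately and add.
p(0) = -1
p′(0) = 8/3
p′′(0) = -2/9
p′′′(0) = -245/9
p^(4)(0) = -8/27
p^(5)(0) = 177107/81

177107/9720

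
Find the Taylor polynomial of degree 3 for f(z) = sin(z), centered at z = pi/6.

f(pi/6) = 1/2
f′(pi/6) = sqrt(3)/2
f′′(pi/6) = -1/2
f′′′(pi/6) = -sqrt(3)/2

-sqrt(3)*(z - pi/6)^3/12 - (z - pi/6)^2/4 + sqrt(3)*(z - pi/6)/2 + 1/2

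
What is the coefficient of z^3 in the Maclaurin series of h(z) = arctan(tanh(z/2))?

-1/12

Plug the Maclaurin series of the inner function into that of the outer and collect terms.
h(0) = 0
h′(0) = 1/2
h′′(0) = 0
h′′′(0) = -1/2
The Taylor polynomial is Σ h^(k)(0)/k! · z^k.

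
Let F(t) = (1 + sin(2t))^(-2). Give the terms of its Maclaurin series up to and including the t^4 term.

Compose series: expand the inner function first, then feed it into the outer expansion.
F(0) = 1
F′(0) = -4
F′′(0) = 24
F′′′(0) = -176
F^(4)(0) = 1536
The Taylor polynomial is Σ F^(k)(0)/k! · t^k.

64*t^4 - 88*t^3/3 + 12*t^2 - 4*t + 1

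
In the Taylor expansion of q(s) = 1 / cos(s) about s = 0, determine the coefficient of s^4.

Write the quotient as an unknown series and match coefficients against numerator = denominator · series.
q(0) = 1
q′(0) = 0
q′′(0) = 1
q′′′(0) = 0
q^(4)(0) = 5

5/24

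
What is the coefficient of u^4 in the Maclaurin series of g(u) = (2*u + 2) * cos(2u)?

Shift and add copies of the series according to the polynomial's terms.
g(0) = 2
g′(0) = 2
g′′(0) = -8
g′′′(0) = -24
g^(4)(0) = 32
So c_4 = g^(4)(0)/4! = 4/3.

4/3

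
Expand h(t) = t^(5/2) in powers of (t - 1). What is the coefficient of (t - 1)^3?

5/16

Apply the Taylor formula c_k = f^(k)(a)/k!.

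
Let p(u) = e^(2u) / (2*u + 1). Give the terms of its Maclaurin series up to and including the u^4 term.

Multiply the numerator's expansion by the denominator's geometric series.
p(0) = 1
p′(0) = 0
p′′(0) = 4
p′′′(0) = -16
p^(4)(0) = 144

6*u^4 - 8*u^3/3 + 2*u^2 + 1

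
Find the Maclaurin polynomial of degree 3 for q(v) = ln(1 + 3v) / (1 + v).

33*v^3/2 - 15*v^2/2 + 3*v

Take the Cauchy product of the two expansions.
q(0) = 0
q′(0) = 3
q′′(0) = -15
q′′′(0) = 99
The Taylor polynomial is Σ q^(k)(0)/k! · v^k.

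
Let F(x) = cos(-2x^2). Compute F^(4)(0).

-48

The coefficient of x^4 in the expansion is -2, so F^(4)(0) = 4! * (-2) = -48.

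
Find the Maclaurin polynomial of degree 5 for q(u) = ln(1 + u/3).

u^5/1215 - u^4/324 + u^3/81 - u^2/18 + u/3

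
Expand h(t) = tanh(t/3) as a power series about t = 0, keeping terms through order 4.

-t^3/81 + t/3

Differentiate repeatedly and evaluate at the center.
h(0) = 0
h′(0) = 1/3
h′′(0) = 0
h′′′(0) = -2/27
h^(4)(0) = 0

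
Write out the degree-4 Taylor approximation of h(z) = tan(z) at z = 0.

h(0) = 0
h′(0) = 1
h′′(0) = 0
h′′′(0) = 2
h^(4)(0) = 0
The Taylor polynomial is Σ h^(k)(0)/k! · z^k.

z^3/3 + z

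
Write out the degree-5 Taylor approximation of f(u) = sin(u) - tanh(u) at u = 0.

-u^5/8 + u^3/6

Combine the two series term by term.
[u^0] = 0;  [u^1] = 0;  [u^2] = 0;  [u^3] = 1/6;  [u^4] = 0;  [u^5] = -1/8.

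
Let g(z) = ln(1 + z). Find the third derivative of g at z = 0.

The coefficient of z^3 in the expansion is 1/3, so g′′′(0) = 3! * (1/3) = 2.

2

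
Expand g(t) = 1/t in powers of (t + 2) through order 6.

-(t + 2)^6/128 - (t + 2)^5/64 - (t + 2)^4/32 - (t + 2)^3/16 - (t + 2)^2/8 - (t + 2)/4 - 1/2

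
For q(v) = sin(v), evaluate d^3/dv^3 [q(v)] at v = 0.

-1

From the series, [v^3] q = -1/6; multiply by 3! = 6 to get -1.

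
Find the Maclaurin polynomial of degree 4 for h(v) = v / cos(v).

v^3/2 + v

Divide the numerator series by the denominator series (power-series long division).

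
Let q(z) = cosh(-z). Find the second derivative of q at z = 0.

Compute the successive derivatives at the expansion point and divide by k!.
The coefficient of z^2 in the expansion is 1/2, so q′′(0) = 2! * (1/2) = 1.

1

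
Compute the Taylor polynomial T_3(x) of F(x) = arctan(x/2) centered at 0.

-x^3/24 + x/2

[x^0] = 0;  [x^1] = 1/2;  [x^2] = 0;  [x^3] = -1/24.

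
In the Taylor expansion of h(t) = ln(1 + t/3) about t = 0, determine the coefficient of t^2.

-1/18

Apply the Taylor formula c_k = f^(k)(a)/k!.
h(0) = 0
h′(0) = 1/3
h′′(0) = -1/9
Then c_k = h^(k)(0)/k! gives each Taylor coefficient.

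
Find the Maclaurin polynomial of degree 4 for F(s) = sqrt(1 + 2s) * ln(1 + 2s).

2*s^4/3 - s^3/3 + 2*s

Multiply the two series term by term and collect like powers.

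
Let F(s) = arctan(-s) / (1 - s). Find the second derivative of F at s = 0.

Write out both Maclaurin series and multiply, keeping only the needed powers.
The coefficient of s^2 in the expansion is -1, so F′′(0) = 2! * (-1) = -2.

-2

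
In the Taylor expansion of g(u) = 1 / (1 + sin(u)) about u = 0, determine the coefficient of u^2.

Expand as Σ (-1)^k u^k with u equal to the inner function's series.

1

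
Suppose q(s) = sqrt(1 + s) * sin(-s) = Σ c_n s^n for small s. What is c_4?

Take the Cauchy product of the two expansions.
[s^0] = 0;  [s^1] = -1;  [s^2] = -1/2;  [s^3] = 7/24;  [s^4] = 1/48.
So c_4 = q^(4)(0)/4! = 1/48.

1/48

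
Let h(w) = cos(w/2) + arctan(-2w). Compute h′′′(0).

Expand each term separately and add.
The coefficient of w^3 in the expansion is 8/3, so h′′′(0) = 3! * (8/3) = 16.

16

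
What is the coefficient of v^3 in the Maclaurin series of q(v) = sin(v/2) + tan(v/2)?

Combine the two series term by term.
q(0) = 0
q′(0) = 1
q′′(0) = 0
q′′′(0) = 1/8
So c_3 = q′′′(0)/3! = 1/48.

1/48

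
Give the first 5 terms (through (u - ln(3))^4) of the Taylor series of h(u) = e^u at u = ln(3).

(u - ln(3))^4/8 + (u - ln(3))^3/2 + 3*(u - ln(3))^2/2 + 3*(u - ln(3)) + 3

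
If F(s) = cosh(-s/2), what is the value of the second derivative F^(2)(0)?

1/4

Apply the Taylor formula c_k = f^(k)(a)/k!.
From the series, [s^2] F = 1/8; multiply by 2! = 2 to get 1/4.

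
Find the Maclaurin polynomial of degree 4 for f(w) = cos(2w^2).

f(0) = 1
f′(0) = 0
f′′(0) = 0
f′′′(0) = 0
f^(4)(0) = -48

1 - 2*w^4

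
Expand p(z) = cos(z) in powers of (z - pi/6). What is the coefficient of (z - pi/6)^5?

-1/240

p(pi/6) = sqrt(3)/2
p′(pi/6) = -1/2
p′′(pi/6) = -sqrt(3)/2
p′′′(pi/6) = 1/2
p^(4)(pi/6) = sqrt(3)/2
p^(5)(pi/6) = -1/2
So c_5 = p^(5)(pi/6)/5! = -1/240.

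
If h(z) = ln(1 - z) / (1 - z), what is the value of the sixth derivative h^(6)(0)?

Take the Cauchy product of the two expansions.
From the series, [z^6] h = -49/20; multiply by 6! = 720 to get -1764.

-1764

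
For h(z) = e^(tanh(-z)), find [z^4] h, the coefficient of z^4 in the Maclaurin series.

-7/24

Compose series: expand the inner function first, then feed it into the outer expansion.
h(0) = 1
h′(0) = -1
h′′(0) = 1
h′′′(0) = 1
h^(4)(0) = -7
So c_4 = h^(4)(0)/4! = -7/24.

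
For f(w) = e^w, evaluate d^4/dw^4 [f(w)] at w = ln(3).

3

The coefficient of (w - ln(3))^4 in the expansion is 1/8, so f^(4)(ln(3)) = 4! * (1/8) = 3.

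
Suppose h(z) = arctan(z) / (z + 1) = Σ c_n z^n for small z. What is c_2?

Use 1/(1 - r) = Σ r^k on the denominator, then take the Cauchy product.

-1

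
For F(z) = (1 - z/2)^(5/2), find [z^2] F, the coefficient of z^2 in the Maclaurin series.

c_2 = F′′(0)/2! = 15/32.

15/32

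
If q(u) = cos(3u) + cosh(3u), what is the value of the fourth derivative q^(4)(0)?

162

Expand each term separately and add.
The coefficient of u^4 in the expansion is 27/4, so q^(4)(0) = 4! * (27/4) = 162.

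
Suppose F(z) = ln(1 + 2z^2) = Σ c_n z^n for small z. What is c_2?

2

Apply the Taylor formula c_k = f^(k)(a)/k!.
[z^0] = 0;  [z^1] = 0;  [z^2] = 2.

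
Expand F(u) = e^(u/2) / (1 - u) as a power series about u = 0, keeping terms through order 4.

211*u^4/128 + 79*u^3/48 + 13*u^2/8 + 3*u/2 + 1

Write out both Maclaurin series and multiply, keeping only the needed powers.
F(0) = 1
F′(0) = 3/2
F′′(0) = 13/4
F′′′(0) = 79/8
F^(4)(0) = 633/16
Then c_k = F^(k)(0)/k! gives each Taylor coefficient.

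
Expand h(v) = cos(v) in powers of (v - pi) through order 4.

-(v - pi)^4/24 + (v - pi)^2/2 - 1

h(pi) = -1
h′(pi) = 0
h′′(pi) = 1
h′′′(pi) = 0
h^(4)(pi) = -1
Dividing each by k! gives the coefficients c_0, ..., c_4.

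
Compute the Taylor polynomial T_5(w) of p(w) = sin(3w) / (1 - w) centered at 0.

21*w^5/40 - 3*w^4/2 - 3*w^3/2 + 3*w^2 + 3*w

Expand each factor separately, then convolve coefficients.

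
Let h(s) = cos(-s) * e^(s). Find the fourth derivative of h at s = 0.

-4

Write out both Maclaurin series and multiply, keeping only the needed powers.
From the series, [s^4] h = -1/6; multiply by 4! = 24 to get -4.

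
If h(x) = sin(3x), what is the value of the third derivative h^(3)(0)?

-27

Use the known series and substitute for the argument.
The coefficient of x^3 in the expansion is -9/2, so h′′′(0) = 3! * (-9/2) = -27.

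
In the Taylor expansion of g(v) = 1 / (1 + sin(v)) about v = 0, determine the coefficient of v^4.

2/3

Expand as Σ (-1)^k u^k with u equal to the inner function's series.
[v^0] = 1;  [v^1] = -1;  [v^2] = 1;  [v^3] = -5/6;  [v^4] = 2/3.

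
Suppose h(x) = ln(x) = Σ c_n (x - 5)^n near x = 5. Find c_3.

1/375

h(5) = ln(5)
h′(5) = 1/5
h′′(5) = -1/25
h′′′(5) = 2/125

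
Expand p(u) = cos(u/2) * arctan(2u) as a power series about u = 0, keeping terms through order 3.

Write out both Maclaurin series and multiply, keeping only the needed powers.

-35*u^3/12 + 2*u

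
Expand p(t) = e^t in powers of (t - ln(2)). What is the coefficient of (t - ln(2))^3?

Apply the Taylor formula c_k = f^(k)(a)/k!.
p(ln(2)) = 2
p′(ln(2)) = 2
p′′(ln(2)) = 2
p′′′(ln(2)) = 2
So c_3 = p′′′(ln(2))/3! = 1/3.

1/3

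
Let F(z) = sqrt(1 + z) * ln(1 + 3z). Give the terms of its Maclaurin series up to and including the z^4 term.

-15*z^4 + 51*z^3/8 - 3*z^2 + 3*z

Take the Cauchy product of the two expansions.
F(0) = 0
F′(0) = 3
F′′(0) = -6
F′′′(0) = 153/4
F^(4)(0) = -360
Dividing each by k! gives the coefficients c_0, ..., c_4.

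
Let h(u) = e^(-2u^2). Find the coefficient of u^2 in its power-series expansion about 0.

-2

[u^0] = 1;  [u^1] = 0;  [u^2] = -2.
So c_2 = h′′(0)/2! = -2.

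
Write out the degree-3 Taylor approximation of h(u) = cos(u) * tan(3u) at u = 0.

15*u^3/2 + 3*u

Write out both Maclaurin series and multiply, keeping only the needed powers.
h(0) = 0
h′(0) = 3
h′′(0) = 0
h′′′(0) = 45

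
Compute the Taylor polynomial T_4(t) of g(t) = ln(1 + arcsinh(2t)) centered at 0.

-4*t^4/3 + 4*t^3/3 - 2*t^2 + 2*t

Let u equal the inner series; expand the outer function in u and truncate.
g(0) = 0
g′(0) = 2
g′′(0) = -4
g′′′(0) = 8
g^(4)(0) = -32
Then c_k = g^(k)(0)/k! gives each Taylor coefficient.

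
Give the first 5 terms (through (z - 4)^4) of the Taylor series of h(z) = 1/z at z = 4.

(z - 4)^4/1024 - (z - 4)^3/256 + (z - 4)^2/64 - (z - 4)/16 + 1/4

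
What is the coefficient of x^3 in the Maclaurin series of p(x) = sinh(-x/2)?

-1/48

Differentiate repeatedly and evaluate at the center.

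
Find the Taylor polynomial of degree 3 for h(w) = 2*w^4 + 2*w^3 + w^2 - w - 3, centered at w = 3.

26*(w - 3)^3 + 127*(w - 3)^2 + 275*(w - 3) + 219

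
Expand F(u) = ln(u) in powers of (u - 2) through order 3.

[(u - 2)^0] = ln(2);  [(u - 2)^1] = 1/2;  [(u - 2)^2] = -1/8;  [(u - 2)^3] = 1/24.

(u - 2)^3/24 - (u - 2)^2/8 + (u - 2)/2 + ln(2)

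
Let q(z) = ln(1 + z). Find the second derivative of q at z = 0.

-1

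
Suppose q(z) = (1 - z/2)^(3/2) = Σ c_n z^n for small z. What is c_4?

q(0) = 1
q′(0) = -3/4
q′′(0) = 3/16
q′′′(0) = 3/64
q^(4)(0) = 9/256
Dividing each by k! gives the coefficients c_0, ..., c_4.

3/2048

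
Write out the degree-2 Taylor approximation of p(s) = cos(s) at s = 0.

1 - s^2/2

Apply the Taylor formula c_k = f^(k)(a)/k!.
[s^0] = 1;  [s^1] = 0;  [s^2] = -1/2.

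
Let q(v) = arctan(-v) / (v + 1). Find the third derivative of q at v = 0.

Expand 1/(denominator) as a geometric series and multiply by the numerator's series.
From the series, [v^3] q = -2/3; multiply by 3! = 6 to get -4.

-4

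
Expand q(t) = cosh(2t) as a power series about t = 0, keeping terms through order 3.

2*t^2 + 1

q(0) = 1
q′(0) = 0
q′′(0) = 4
q′′′(0) = 0
Then c_k = q^(k)(0)/k! gives each Taylor coefficient.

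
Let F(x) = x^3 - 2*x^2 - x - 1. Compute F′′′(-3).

Compute the successive derivatives at the expansion point and divide by k!.
The coefficient of (x + 3)^3 in the expansion is 1, so F′′′(-3) = 3! * (1) = 6.

6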